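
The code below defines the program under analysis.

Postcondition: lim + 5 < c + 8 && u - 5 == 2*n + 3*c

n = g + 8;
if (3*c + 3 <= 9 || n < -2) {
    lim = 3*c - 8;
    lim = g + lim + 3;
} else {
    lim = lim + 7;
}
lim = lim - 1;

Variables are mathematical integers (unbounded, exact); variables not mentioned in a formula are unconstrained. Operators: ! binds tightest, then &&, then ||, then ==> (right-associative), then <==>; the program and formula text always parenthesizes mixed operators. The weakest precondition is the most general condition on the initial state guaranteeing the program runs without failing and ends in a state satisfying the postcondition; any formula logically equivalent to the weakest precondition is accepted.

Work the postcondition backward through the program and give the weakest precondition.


Working backward. After the program, the postcondition lim + 5 < c + 8 && u - 5 == 2*n + 3*c must hold; in canonical form it is lim < c + 3 && u == 3*c + 2*n + 5.
Before lim := lim - 1: lim < c + 4 && u == 3*c + 2*n + 5
Then branch requires 2*c + g < 9 && u == 3*c + 2*n + 5; else branch requires lim < c - 3 && u == 3*c + 2*n + 5.
Before the if: ((3*c <= 6 || n < -2) ==> (2*c + g < 9 && u == 3*c + 2*n + 5)) && ((!(3*c <= 6 || n < -2)) ==> (lim < c - 3 && u == 3*c + 2*n + 5))
Before n := g + 8: ((3*c <= 6 || g < -10) ==> (2*c + g < 9 && u == 3*c + 2*g + 21)) && ((!(3*c <= 6 || g < -10)) ==> (lim < c - 3 && u == 3*c + 2*g + 21))
Answer: WP = ((3*c <= 6 || g < -10) ==> (2*c + g < 9 && u == 3*c + 2*g + 21)) && ((!(3*c <= 6 || g < -10)) ==> (lim < c - 3 && u == 3*c + 2*g + 21))


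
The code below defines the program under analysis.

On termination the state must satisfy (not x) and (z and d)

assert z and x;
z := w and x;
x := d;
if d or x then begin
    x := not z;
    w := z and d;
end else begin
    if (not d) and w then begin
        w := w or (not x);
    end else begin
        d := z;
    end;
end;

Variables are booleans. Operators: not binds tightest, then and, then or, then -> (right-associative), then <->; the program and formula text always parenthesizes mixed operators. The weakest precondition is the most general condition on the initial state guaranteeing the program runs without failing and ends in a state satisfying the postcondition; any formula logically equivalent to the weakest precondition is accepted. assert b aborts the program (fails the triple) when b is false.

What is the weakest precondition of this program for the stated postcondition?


Working backward. After the program, the postcondition (not x) and (z and d) must hold; in canonical form it is (not x) and z and d.
Then branch requires z and d; else branch requires (((not d) and w) -> ((not x) and z and d)) and ((not ((not d) and w)) -> ((not x) and z)).
Before the if: ((d or x) -> (z and d)) and ((not (d or x)) -> ((((not d) and w) -> ((not x) and z and d)) and ((not ((not d) and w)) -> ((not x) and z))))
Before x := d: (d -> (z and d)) and ((not d) -> ((not ((not d) and w)) and ((not ((not d) and w)) -> ((not d) and z))))
Before z := w and x: (d -> (w and x and d)) and ((not d) -> ((not ((not d) and w)) and ((not ((not d) and w)) -> ((not d) and w and x))))
Before assert z and x: z and x and (d -> (w and x and d)) and ((not d) -> ((not ((not d) and w)) and ((not ((not d) and w)) -> ((not d) and w and x))))
Answer: WP = z and x and (d -> (w and x and d)) and ((not d) -> ((not ((not d) and w)) and ((not ((not d) and w)) -> ((not d) and w and x))))


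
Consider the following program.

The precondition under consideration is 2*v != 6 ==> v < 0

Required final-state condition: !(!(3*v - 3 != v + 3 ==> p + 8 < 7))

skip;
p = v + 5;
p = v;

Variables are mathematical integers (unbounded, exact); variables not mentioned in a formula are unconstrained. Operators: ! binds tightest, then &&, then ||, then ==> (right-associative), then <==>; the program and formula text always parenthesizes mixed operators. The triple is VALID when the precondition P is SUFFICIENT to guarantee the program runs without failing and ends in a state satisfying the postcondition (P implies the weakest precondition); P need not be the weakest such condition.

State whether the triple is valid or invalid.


Working backward. After the program, the postcondition !(!(3*v - 3 != v + 3 ==> p + 8 < 7)) must hold; in canonical form it is 2*v != 6 ==> p < -1.
Before p := v: 2*v != 6 ==> v < -1
Before p := v + 5: 2*v != 6 ==> v < -1
Before skip: 2*v != 6 ==> v < -1
The weakest precondition is 2*v != 6 ==> v < -1.
Check whether 2*v != 6 ==> v < 0 implies it.
Countermodel: at the initial state v = -1, the precondition holds but the weakest precondition fails.
Answer: invalid


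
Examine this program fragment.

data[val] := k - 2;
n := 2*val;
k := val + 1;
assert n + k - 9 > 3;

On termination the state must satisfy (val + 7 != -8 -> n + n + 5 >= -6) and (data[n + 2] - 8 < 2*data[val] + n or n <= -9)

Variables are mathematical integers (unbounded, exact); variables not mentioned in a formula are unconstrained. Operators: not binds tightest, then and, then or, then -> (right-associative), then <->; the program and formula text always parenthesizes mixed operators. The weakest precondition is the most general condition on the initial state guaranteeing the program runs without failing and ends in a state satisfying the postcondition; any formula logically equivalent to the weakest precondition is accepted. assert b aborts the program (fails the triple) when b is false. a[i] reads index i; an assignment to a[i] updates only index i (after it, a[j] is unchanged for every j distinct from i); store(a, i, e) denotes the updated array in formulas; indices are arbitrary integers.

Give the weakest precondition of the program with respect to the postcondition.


Working backward. After the program, the postcondition (val + 7 != -8 -> n + n + 5 >= -6) and (data[n + 2] - 8 < 2*data[val] + n or n <= -9) must hold; in canonical form it is (val != -15 -> 2*n >= -11) and (data[n + 2] < 2*data[val] + n + 8 or n <= -9).
Before assert n + k - 9 > 3: k + n > 12 and (val != -15 -> 2*n >= -11) and (data[n + 2] < 2*data[val] + n + 8 or n <= -9)
Before k := val + 1: n + val > 11 and (val != -15 -> 2*n >= -11) and (data[n + 2] < 2*data[val] + n + 8 or n <= -9)
Before n := 2*val: 3*val > 11 and (val != -15 -> 4*val >= -11) and (data[2*val + 2] < 2*data[val] + 2*val + 8 or 2*val <= -9)
Before data[val] := k - 2: 3*val > 11 and (val != -15 -> 4*val >= -11) and (store(data, val, k - 2)[2*val + 2] < 2*store(data, val, k - 2)[val] + 2*val + 8 or 2*val <= -9)
Answer: WP = 3*val > 11 and (val != -15 -> 4*val >= -11) and (store(data, val, k - 2)[2*val + 2] < 2*store(data, val, k - 2)[val] + 2*val + 8 or 2*val <= -9)


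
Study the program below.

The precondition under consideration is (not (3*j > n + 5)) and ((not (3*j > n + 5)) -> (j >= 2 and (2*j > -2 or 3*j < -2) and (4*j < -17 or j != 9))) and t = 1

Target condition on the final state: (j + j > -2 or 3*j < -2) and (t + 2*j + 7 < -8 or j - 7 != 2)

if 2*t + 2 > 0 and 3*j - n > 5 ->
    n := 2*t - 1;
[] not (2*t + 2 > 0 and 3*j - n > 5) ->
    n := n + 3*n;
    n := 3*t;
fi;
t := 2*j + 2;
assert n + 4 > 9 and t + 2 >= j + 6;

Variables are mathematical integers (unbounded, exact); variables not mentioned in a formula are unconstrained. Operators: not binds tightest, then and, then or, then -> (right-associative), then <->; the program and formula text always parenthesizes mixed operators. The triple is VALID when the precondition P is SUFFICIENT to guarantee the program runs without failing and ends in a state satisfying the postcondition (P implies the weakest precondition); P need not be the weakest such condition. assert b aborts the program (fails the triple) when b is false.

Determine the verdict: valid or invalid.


Working backward. After the program, the postcondition (j + j > -2 or 3*j < -2) and (t + 2*j + 7 < -8 or j - 7 != 2) must hold; in canonical form it is (2*j > -2 or 3*j < -2) and (2*j + t < -15 or j != 9).
Before assert n + 4 > 9 and t + 2 >= j + 6: n > 5 and t >= j + 4 and (2*j > -2 or 3*j < -2) and (2*j + t < -15 or j != 9)
Before t := 2*j + 2: n > 5 and j >= 2 and (2*j > -2 or 3*j < -2) and (4*j < -17 or j != 9)
Then branch requires 2*t > 6 and j >= 2 and (2*j > -2 or 3*j < -2) and (4*j < -17 or j != 9); else branch requires 3*t > 5 and j >= 2 and (2*j > -2 or 3*j < -2) and (4*j < -17 or j != 9).
Before the if: ((2*t > -2 and 3*j > n + 5) -> (2*t > 6 and j >= 2 and (2*j > -2 or 3*j < -2) and (4*j < -17 or j != 9))) and ((not (2*t > -2 and 3*j > n + 5)) -> (3*t > 5 and j >= 2 and (2*j > -2 or 3*j < -2) and (4*j < -17 or j != 9)))
The weakest precondition is ((2*t > -2 and 3*j > n + 5) -> (2*t > 6 and j >= 2 and (2*j > -2 or 3*j < -2) and (4*j < -17 or j != 9))) and ((not (2*t > -2 and 3*j > n + 5)) -> (3*t > 5 and j >= 2 and (2*j > -2 or 3*j < -2) and (4*j < -17 or j != 9))).
Check whether (not (3*j > n + 5)) and ((not (3*j > n + 5)) -> (j >= 2 and (2*j > -2 or 3*j < -2) and (4*j < -17 or j != 9))) and t = 1 implies it.
Countermodel: at the initial state j = 2, n = 1, t = 1, the precondition holds but the weakest precondition fails.
Answer: invalid


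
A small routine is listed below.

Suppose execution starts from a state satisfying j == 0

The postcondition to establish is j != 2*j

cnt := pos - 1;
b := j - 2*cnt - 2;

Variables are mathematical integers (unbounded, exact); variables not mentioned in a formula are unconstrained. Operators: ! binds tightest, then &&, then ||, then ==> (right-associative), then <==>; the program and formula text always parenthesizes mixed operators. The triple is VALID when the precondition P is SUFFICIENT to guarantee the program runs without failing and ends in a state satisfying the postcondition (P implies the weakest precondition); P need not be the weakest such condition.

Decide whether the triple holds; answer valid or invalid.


Working backward. After the program, the postcondition j != 2*j must hold; in canonical form it is j != 0.
Before b := j - 2*cnt - 2: j != 0
Before cnt := pos - 1: j != 0
The weakest precondition is j != 0.
Check whether j == 0 implies it.
Countermodel: at the initial state j = 0, the precondition holds but the weakest precondition fails.
Answer: invalid


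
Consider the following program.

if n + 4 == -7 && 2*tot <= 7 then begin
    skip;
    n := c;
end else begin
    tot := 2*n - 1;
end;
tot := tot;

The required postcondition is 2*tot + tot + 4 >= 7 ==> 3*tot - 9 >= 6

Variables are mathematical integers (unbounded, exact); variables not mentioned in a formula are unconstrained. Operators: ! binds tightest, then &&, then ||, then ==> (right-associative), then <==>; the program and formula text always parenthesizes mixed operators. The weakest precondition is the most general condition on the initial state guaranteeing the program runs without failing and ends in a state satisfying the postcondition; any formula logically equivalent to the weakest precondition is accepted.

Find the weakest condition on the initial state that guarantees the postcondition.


Working backward. After the program, the postcondition 2*tot + tot + 4 >= 7 ==> 3*tot - 9 >= 6 must hold; in canonical form it is 3*tot >= 3 ==> 3*tot >= 15.
Before tot := tot: 3*tot >= 3 ==> 3*tot >= 15
Then branch requires 3*tot >= 3 ==> 3*tot >= 15; else branch requires 6*n >= 6 ==> 6*n >= 18.
Before the if: ((n == -11 && 2*tot <= 7) ==> (3*tot >= 3 ==> 3*tot >= 15)) && ((!(n == -11 && 2*tot <= 7)) ==> (6*n >= 6 ==> 6*n >= 18))
Answer: WP = ((n == -11 && 2*tot <= 7) ==> (3*tot >= 3 ==> 3*tot >= 15)) && ((!(n == -11 && 2*tot <= 7)) ==> (6*n >= 6 ==> 6*n >= 18))


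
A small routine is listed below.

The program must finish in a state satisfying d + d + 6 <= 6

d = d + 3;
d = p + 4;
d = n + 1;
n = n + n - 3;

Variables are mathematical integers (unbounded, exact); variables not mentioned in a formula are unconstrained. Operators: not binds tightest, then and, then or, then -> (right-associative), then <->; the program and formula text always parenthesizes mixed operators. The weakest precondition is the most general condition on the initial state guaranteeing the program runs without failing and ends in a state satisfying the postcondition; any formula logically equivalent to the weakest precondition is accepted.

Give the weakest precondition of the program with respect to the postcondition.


Working backward. After the program, the postcondition d + d + 6 <= 6 must hold; in canonical form it is 2*d <= 0.
Before n := n + n - 3: 2*d <= 0
Before d := n + 1: 2*n <= -2
Before d := p + 4: 2*n <= -2
Before d := d + 3: 2*n <= -2
Answer: WP = 2*n <= -2


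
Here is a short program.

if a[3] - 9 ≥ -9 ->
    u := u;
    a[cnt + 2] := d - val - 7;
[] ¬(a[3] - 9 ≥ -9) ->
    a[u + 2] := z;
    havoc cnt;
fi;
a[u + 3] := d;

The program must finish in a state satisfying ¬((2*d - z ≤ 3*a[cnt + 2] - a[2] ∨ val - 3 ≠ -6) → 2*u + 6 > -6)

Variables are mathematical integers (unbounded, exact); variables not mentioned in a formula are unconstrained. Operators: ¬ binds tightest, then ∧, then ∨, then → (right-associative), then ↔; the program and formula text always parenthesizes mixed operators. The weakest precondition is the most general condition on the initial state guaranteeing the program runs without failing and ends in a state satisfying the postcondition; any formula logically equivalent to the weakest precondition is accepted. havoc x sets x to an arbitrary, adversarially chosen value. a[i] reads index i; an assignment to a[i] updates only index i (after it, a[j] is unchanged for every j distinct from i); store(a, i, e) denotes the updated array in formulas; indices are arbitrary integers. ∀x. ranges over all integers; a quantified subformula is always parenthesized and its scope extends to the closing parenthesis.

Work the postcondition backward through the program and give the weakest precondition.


Working backward. After the program, the postcondition ¬((2*d - z ≤ 3*a[cnt + 2] - a[2] ∨ val - 3 ≠ -6) → 2*u + 6 > -6) must hold; in canonical form it is ¬((a[2] + 2*d ≤ 3*a[cnt + 2] + z ∨ val ≠ -3) → 2*u > -12).
Before a[u + 3] := d: ¬((store(a, u + 3, d)[2] + 2*d ≤ 3*store(a, u + 3, d)[cnt + 2] + z ∨ val ≠ -3) → 2*u > -12)
Then branch requires ¬((store(store(a, cnt + 2, d - val - 7), u + 3, d)[2] + 2*d ≤ 3*store(store(a, cnt + 2, d - val - 7), u + 3, d)[cnt + 2] + z ∨ val ≠ -3) → 2*u > -12); else branch requires ∀cnt_1. (¬((store(store(a, u + 2, z), u + 3, d)[2] + 2*d ≤ 3*store(store(a, u + 2, z), u + 3, d)[cnt_1 + 2] + z ∨ val ≠ -3) → 2*u > -12)).
Before the if: (a[3] ≥ 0 → (¬((store(store(a, cnt + 2, d - val - 7), u + 3, d)[2] + 2*d ≤ 3*store(store(a, cnt + 2, d - val - 7), u + 3, d)[cnt + 2] + z ∨ val ≠ -3) → 2*u > -12))) ∧ ((¬(a[3] ≥ 0)) → (∀cnt_1. (¬((store(store(a, u + 2, z), u + 3, d)[2] + 2*d ≤ 3*store(store(a, u + 2, z), u + 3, d)[cnt_1 + 2] + z ∨ val ≠ -3) → 2*u > -12))))
Answer: WP = (a[3] ≥ 0 → (¬((store(store(a, cnt + 2, d - val - 7), u + 3, d)[2] + 2*d ≤ 3*store(store(a, cnt + 2, d - val - 7), u + 3, d)[cnt + 2] + z ∨ val ≠ -3) → 2*u > -12))) ∧ ((¬(a[3] ≥ 0)) → (∀cnt_1. (¬((store(store(a, u + 2, z), u + 3, d)[2] + 2*d ≤ 3*store(store(a, u + 2, z), u + 3, d)[cnt_1 + 2] + z ∨ val ≠ -3) → 2*u > -12))))


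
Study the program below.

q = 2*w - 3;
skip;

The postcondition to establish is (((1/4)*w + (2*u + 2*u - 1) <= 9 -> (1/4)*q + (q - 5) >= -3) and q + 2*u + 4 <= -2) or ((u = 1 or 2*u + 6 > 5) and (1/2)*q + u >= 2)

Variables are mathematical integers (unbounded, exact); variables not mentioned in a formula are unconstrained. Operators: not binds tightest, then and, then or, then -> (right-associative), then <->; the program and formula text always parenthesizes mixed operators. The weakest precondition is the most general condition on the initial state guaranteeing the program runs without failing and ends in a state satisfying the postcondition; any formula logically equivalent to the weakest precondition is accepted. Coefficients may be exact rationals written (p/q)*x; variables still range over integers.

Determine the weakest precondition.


Working backward. After the program, the postcondition (((1/4)*w + (2*u + 2*u - 1) <= 9 -> (1/4)*q + (q - 5) >= -3) and q + 2*u + 4 <= -2) or ((u = 1 or 2*u + 6 > 5) and (1/2)*q + u >= 2) must hold; in canonical form it is ((4*u + (1/4)*w <= 10 -> (5/4)*q >= 2) and q + 2*u <= -6) or ((u = 1 or 2*u > -1) and (1/2)*q + u >= 2).
Before skip: ((4*u + (1/4)*w <= 10 -> (5/4)*q >= 2) and q + 2*u <= -6) or ((u = 1 or 2*u > -1) and (1/2)*q + u >= 2)
Before q := 2*w - 3: ((4*u + (1/4)*w <= 10 -> (5/2)*w >= 23/4) and 2*u + 2*w <= -3) or ((u = 1 or 2*u > -1) and u + w >= 7/2)
Answer: WP = ((4*u + (1/4)*w <= 10 -> (5/2)*w >= 23/4) and 2*u + 2*w <= -3) or ((u = 1 or 2*u > -1) and u + w >= 7/2)


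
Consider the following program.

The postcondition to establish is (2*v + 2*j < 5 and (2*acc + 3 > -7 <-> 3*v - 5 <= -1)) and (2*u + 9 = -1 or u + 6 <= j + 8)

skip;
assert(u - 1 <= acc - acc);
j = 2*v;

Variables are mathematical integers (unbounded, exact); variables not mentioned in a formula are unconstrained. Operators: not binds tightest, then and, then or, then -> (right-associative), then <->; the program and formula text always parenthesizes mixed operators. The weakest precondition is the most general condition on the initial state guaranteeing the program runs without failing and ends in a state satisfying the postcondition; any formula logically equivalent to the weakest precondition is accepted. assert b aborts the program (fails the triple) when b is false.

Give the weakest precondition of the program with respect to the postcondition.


Working backward. After the program, the postcondition (2*v + 2*j < 5 and (2*acc + 3 > -7 <-> 3*v - 5 <= -1)) and (2*u + 9 = -1 or u + 6 <= j + 8) must hold; in canonical form it is 2*j + 2*v < 5 and (2*acc > -10 <-> 3*v <= 4) and (2*u = -10 or u <= j + 2).
Before j := 2*v: 6*v < 5 and (2*acc > -10 <-> 3*v <= 4) and (2*u = -10 or u <= 2*v + 2)
Before assert u - 1 <= acc - acc: u <= 1 and 6*v < 5 and (2*acc > -10 <-> 3*v <= 4) and (2*u = -10 or u <= 2*v + 2)
Before skip: u <= 1 and 6*v < 5 and (2*acc > -10 <-> 3*v <= 4) and (2*u = -10 or u <= 2*v + 2)
Answer: WP = u <= 1 and 6*v < 5 and (2*acc > -10 <-> 3*v <= 4) and (2*u = -10 or u <= 2*v + 2)


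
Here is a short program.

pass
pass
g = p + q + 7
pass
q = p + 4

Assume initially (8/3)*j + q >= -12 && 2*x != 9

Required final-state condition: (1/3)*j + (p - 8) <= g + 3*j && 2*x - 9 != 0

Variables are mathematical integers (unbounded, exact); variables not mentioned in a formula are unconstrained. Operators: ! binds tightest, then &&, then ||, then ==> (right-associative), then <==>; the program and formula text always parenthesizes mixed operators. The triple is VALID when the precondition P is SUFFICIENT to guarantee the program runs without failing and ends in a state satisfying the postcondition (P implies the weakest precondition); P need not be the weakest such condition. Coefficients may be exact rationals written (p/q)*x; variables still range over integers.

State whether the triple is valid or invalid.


Working backward. After the program, the postcondition (1/3)*j + (p - 8) <= g + 3*j && 2*x - 9 != 0 must hold; in canonical form it is p <= g + (8/3)*j + 8 && 2*x != 9.
Before q := p + 4: p <= g + (8/3)*j + 8 && 2*x != 9
Before skip: p <= g + (8/3)*j + 8 && 2*x != 9
Before g := p + q + 7: (8/3)*j + q >= -15 && 2*x != 9
Before skip: (8/3)*j + q >= -15 && 2*x != 9
Before skip: (8/3)*j + q >= -15 && 2*x != 9
The weakest precondition is (8/3)*j + q >= -15 && 2*x != 9.
Check whether (8/3)*j + q >= -12 && 2*x != 9 implies it.
Every state satisfying the precondition satisfies the weakest precondition: the implication holds.
Answer: valid


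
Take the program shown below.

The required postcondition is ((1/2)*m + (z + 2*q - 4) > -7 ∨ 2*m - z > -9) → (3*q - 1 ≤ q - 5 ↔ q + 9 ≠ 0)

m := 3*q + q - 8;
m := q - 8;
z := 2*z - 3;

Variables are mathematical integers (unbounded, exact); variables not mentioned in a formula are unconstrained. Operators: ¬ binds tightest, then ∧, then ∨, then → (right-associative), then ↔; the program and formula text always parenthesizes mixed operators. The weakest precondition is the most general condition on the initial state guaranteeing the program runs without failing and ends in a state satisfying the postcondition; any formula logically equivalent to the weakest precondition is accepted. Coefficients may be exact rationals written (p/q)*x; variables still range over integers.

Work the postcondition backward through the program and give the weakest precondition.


Working backward. After the program, the postcondition ((1/2)*m + (z + 2*q - 4) > -7 ∨ 2*m - z > -9) → (3*q - 1 ≤ q - 5 ↔ q + 9 ≠ 0) must hold; in canonical form it is ((1/2)*m + 2*q + z > -3 ∨ 2*m > z - 9) → (2*q ≤ -4 ↔ q ≠ -9).
Before z := 2*z - 3: ((1/2)*m + 2*q + 2*z > 0 ∨ 2*m > 2*z - 12) → (2*q ≤ -4 ↔ q ≠ -9)
Before m := q - 8: ((5/2)*q + 2*z > 4 ∨ 2*q > 2*z + 4) → (2*q ≤ -4 ↔ q ≠ -9)
Before m := 3*q + q - 8: ((5/2)*q + 2*z > 4 ∨ 2*q > 2*z + 4) → (2*q ≤ -4 ↔ q ≠ -9)
Answer: WP = ((5/2)*q + 2*z > 4 ∨ 2*q > 2*z + 4) → (2*q ≤ -4 ↔ q ≠ -9)


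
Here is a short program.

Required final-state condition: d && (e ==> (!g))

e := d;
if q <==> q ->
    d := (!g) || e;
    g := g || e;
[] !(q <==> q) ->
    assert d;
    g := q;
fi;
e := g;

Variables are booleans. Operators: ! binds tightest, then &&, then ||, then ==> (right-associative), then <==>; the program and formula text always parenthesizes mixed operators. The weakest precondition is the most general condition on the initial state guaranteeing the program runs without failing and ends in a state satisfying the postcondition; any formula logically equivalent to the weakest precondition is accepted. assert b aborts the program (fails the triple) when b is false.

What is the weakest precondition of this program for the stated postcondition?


Working backward. After the program, d && (e ==> (!g)) must hold.
Before e := g: d && (g ==> (!g))
Then branch requires ((!g) || e) && ((g || e) ==> (!(g || e))); else branch requires d && (q ==> (!q)).
Before the if: ((!g) || e) && ((g || e) ==> (!(g || e)))
Before e := d: ((!g) || d) && ((g || d) ==> (!(g || d)))
Answer: WP = ((!g) || d) && ((g || d) ==> (!(g || d)))


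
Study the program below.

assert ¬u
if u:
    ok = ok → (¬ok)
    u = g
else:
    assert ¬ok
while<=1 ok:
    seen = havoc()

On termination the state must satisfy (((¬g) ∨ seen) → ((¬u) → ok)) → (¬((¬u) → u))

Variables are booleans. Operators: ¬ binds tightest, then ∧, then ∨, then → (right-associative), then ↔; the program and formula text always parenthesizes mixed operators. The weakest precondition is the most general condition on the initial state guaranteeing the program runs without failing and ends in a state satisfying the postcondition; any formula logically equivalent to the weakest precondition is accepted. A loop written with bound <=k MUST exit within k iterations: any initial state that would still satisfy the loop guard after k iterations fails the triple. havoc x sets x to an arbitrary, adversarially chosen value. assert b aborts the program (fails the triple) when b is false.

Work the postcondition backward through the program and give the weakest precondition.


Working backward. After the program, (((¬g) ∨ seen) → ((¬u) → ok)) → (¬((¬u) → u)) must hold.
Before the loop (bound <=1), unroll the exhaustion recursion (WP_0 = exit-now case; WP_j = one more guarded iteration, up to j = 1):
  WP_0: (¬ok) ∧ ((((¬g) ∨ seen) → ((¬u) → ok)) → (¬((¬u) → u)))
  WP_1: (ok → ((¬ok) ∧ (((¬u) → ok) → (¬((¬u) → u))) ∧ (((¬g) → ((¬u) → ok)) → (¬((¬u) → u))))) ∧ ((¬ok) → ((((¬g) ∨ seen) → ((¬u) → ok)) → (¬((¬u) → u))))
So before the loop: (ok → ((¬ok) ∧ (((¬u) → ok) → (¬((¬u) → u))) ∧ (((¬g) → ((¬u) → ok)) → (¬((¬u) → u))))) ∧ ((¬ok) → ((((¬g) ∨ seen) → ((¬u) → ok)) → (¬((¬u) → u))))
Then branch requires ((ok → (¬ok)) → ((¬(ok → (¬ok))) ∧ (((¬g) → (ok → (¬ok))) → (¬((¬g) → g))) ∧ (((¬g) → ((¬g) → (ok → (¬ok)))) → (¬((¬g) → g))))) ∧ ((¬(ok → (¬ok))) → ((((¬g) ∨ seen) → ((¬g) → (ok → (¬ok)))) → (¬((¬g) → g)))); else branch requires (¬ok) ∧ (ok → ((¬ok) ∧ (((¬u) → ok) → (¬((¬u) → u))) ∧ (((¬g) → ((¬u) → ok)) → (¬((¬u) → u))))) ∧ ((¬ok) → ((((¬g) ∨ seen) → ((¬u) → ok)) → (¬((¬u) → u)))).
Before the if: (u → (((ok → (¬ok)) → ((¬(ok → (¬ok))) ∧ (((¬g) → (ok → (¬ok))) → (¬((¬g) → g))) ∧ (((¬g) → ((¬g) → (ok → (¬ok)))) → (¬((¬g) → g))))) ∧ ((¬(ok → (¬ok))) → ((((¬g) ∨ seen) → ((¬g) → (ok → (¬ok)))) → (¬((¬g) → g)))))) ∧ ((¬u) → ((¬ok) ∧ (ok → ((¬ok) ∧ (((¬u) → ok) → (¬((¬u) → u))) ∧ (((¬g) → ((¬u) → ok)) → (¬((¬u) → u))))) ∧ ((¬ok) → ((((¬g) ∨ seen) → ((¬u) → ok)) → (¬((¬u) → u))))))
Before assert ¬u: (¬u) ∧ (u → (((ok → (¬ok)) → ((¬(ok → (¬ok))) ∧ (((¬g) → (ok → (¬ok))) → (¬((¬g) → g))) ∧ (((¬g) → ((¬g) → (ok → (¬ok)))) → (¬((¬g) → g))))) ∧ ((¬(ok → (¬ok))) → ((((¬g) ∨ seen) → ((¬g) → (ok → (¬ok)))) → (¬((¬g) → g)))))) ∧ ((¬u) → ((¬ok) ∧ (ok → ((¬ok) ∧ (((¬u) → ok) → (¬((¬u) → u))) ∧ (((¬g) → ((¬u) → ok)) → (¬((¬u) → u))))) ∧ ((¬ok) → ((((¬g) ∨ seen) → ((¬u) → ok)) → (¬((¬u) → u))))))
Answer: WP = (¬u) ∧ (u → (((ok → (¬ok)) → ((¬(ok → (¬ok))) ∧ (((¬g) → (ok → (¬ok))) → (¬((¬g) → g))) ∧ (((¬g) → ((¬g) → (ok → (¬ok)))) → (¬((¬g) → g))))) ∧ ((¬(ok → (¬ok))) → ((((¬g) ∨ seen) → ((¬g) → (ok → (¬ok)))) → (¬((¬g) → g)))))) ∧ ((¬u) → ((¬ok) ∧ (ok → ((¬ok) ∧ (((¬u) → ok) → (¬((¬u) → u))) ∧ (((¬g) → ((¬u) → ok)) → (¬((¬u) → u))))) ∧ ((¬ok) → ((((¬g) ∨ seen) → ((¬u) → ok)) → (¬((¬u) → u))))))


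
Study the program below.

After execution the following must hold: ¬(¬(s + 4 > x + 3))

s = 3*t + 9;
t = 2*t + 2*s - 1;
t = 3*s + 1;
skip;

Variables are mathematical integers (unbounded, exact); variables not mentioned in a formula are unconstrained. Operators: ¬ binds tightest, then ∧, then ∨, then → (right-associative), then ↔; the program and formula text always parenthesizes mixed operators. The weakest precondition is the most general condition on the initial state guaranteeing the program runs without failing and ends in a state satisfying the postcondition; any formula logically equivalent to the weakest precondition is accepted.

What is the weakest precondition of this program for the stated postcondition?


Working backward. After the program, the postcondition ¬(¬(s + 4 > x + 3)) must hold; in canonical form it is s > x - 1.
Before skip: s > x - 1
Before t := 3*s + 1: s > x - 1
Before t := 2*t + 2*s - 1: s > x - 1
Before s := 3*t + 9: 3*t > x - 10
Answer: WP = 3*t > x - 10


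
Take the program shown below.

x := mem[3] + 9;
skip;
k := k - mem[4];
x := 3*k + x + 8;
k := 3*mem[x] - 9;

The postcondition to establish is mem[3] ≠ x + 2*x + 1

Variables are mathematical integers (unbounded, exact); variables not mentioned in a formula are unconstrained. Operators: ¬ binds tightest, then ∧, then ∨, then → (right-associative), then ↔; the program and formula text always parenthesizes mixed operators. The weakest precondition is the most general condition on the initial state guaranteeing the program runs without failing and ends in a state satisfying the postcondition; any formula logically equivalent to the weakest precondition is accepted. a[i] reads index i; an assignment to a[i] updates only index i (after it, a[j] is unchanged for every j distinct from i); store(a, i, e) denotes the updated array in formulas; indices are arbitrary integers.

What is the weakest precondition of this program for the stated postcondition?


Working backward. After the program, the postcondition mem[3] ≠ x + 2*x + 1 must hold; in canonical form it is mem[3] ≠ 3*x + 1.
Before k := 3*mem[x] - 9: mem[3] ≠ 3*x + 1
Before x := 3*k + x + 8: mem[3] ≠ 9*k + 3*x + 25
Before k := k - mem[4]: mem[3] + 9*mem[4] ≠ 9*k + 3*x + 25
Before skip: mem[3] + 9*mem[4] ≠ 9*k + 3*x + 25
Before x := mem[3] + 9: 9*mem[4] ≠ 2*mem[3] + 9*k + 52
Answer: WP = 9*mem[4] ≠ 2*mem[3] + 9*k + 52


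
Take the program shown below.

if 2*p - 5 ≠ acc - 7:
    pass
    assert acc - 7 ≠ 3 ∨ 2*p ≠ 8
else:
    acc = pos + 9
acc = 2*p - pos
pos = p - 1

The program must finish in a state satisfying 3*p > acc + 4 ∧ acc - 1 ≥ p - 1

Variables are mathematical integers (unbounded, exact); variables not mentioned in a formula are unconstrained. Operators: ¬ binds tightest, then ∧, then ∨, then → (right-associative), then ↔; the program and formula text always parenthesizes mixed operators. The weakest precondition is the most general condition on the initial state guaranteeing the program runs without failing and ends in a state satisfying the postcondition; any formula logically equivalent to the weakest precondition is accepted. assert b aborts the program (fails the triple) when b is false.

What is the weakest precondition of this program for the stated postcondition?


Working backward. After the program, the postcondition 3*p > acc + 4 ∧ acc - 1 ≥ p - 1 must hold; in canonical form it is 3*p > acc + 4 ∧ acc ≥ p.
Before pos := p - 1: 3*p > acc + 4 ∧ acc ≥ p
Before acc := 2*p - pos: p + pos > 4 ∧ p ≥ pos
Then branch requires (acc ≠ 10 ∨ 2*p ≠ 8) ∧ p + pos > 4 ∧ p ≥ pos; else branch requires p + pos > 4 ∧ p ≥ pos.
Before the if: (2*p ≠ acc - 2 → ((acc ≠ 10 ∨ 2*p ≠ 8) ∧ p + pos > 4 ∧ p ≥ pos)) ∧ ((¬(2*p ≠ acc - 2)) → (p + pos > 4 ∧ p ≥ pos))
Answer: WP = (2*p ≠ acc - 2 → ((acc ≠ 10 ∨ 2*p ≠ 8) ∧ p + pos > 4 ∧ p ≥ pos)) ∧ ((¬(2*p ≠ acc - 2)) → (p + pos > 4 ∧ p ≥ pos))


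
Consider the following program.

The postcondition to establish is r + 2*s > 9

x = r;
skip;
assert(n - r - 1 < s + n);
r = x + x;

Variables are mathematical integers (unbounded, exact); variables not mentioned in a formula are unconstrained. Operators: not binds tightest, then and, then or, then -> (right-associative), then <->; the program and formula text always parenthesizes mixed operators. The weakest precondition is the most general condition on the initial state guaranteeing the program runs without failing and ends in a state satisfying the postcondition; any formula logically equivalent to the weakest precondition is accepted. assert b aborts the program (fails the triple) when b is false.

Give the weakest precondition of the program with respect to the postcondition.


Working backward. After the program, r + 2*s > 9 must hold.
Before r := x + x: 2*s + 2*x > 9
Before assert n - r - 1 < s + n: r + s > -1 and 2*s + 2*x > 9
Before skip: r + s > -1 and 2*s + 2*x > 9
Before x := r: r + s > -1 and 2*r + 2*s > 9
Answer: WP = r + s > -1 and 2*r + 2*s > 9


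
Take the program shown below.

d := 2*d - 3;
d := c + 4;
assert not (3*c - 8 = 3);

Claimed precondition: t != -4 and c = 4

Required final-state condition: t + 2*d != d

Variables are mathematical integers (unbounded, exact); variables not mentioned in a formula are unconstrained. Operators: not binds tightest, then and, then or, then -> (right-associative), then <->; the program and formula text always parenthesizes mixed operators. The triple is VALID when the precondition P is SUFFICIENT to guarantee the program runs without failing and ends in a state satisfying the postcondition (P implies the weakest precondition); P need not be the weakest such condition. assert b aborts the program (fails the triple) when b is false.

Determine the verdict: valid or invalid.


Working backward. After the program, the postcondition t + 2*d != d must hold; in canonical form it is d + t != 0.
Before assert not (3*c - 8 = 3): (not (3*c = 11)) and d + t != 0
Before d := c + 4: (not (3*c = 11)) and c + t != -4
Before d := 2*d - 3: (not (3*c = 11)) and c + t != -4
The weakest precondition is (not (3*c = 11)) and c + t != -4.
Check whether t != -4 and c = 4 implies it.
Countermodel: at the initial state c = 4, t = -8, the precondition holds but the weakest precondition fails.
Answer: invalid


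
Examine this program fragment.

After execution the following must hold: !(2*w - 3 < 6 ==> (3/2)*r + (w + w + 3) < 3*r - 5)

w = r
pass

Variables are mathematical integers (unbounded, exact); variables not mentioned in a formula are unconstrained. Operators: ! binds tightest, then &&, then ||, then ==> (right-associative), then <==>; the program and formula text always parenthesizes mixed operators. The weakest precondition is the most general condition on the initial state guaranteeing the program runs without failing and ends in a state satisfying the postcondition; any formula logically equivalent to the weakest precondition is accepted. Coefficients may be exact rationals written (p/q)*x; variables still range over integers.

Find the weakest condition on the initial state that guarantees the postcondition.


Working backward. After the program, the postcondition !(2*w - 3 < 6 ==> (3/2)*r + (w + w + 3) < 3*r - 5) must hold; in canonical form it is !(2*w < 9 ==> 2*w < (3/2)*r - 8).
Before skip: !(2*w < 9 ==> 2*w < (3/2)*r - 8)
Before w := r: !(2*r < 9 ==> (1/2)*r < -8)
Answer: WP = !(2*r < 9 ==> (1/2)*r < -8)


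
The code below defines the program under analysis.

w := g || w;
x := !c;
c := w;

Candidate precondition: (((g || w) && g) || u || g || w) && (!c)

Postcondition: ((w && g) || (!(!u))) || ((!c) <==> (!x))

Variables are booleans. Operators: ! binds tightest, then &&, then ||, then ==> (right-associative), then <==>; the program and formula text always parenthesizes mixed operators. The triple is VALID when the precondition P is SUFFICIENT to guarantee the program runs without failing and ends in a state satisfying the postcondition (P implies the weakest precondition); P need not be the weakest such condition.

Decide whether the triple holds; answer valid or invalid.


Working backward. After the program, the postcondition ((w && g) || (!(!u))) || ((!c) <==> (!x)) must hold; in canonical form it is (w && g) || u || ((!c) <==> (!x)).
Before c := w: (w && g) || u || ((!w) <==> (!x))
Before x := !c: (w && g) || u || ((!w) <==> c)
Before w := g || w: ((g || w) && g) || u || ((!(g || w)) <==> c)
The weakest precondition is ((g || w) && g) || u || ((!(g || w)) <==> c).
Check whether (((g || w) && g) || u || g || w) && (!c) implies it.
Every state satisfying the precondition satisfies the weakest precondition: the implication holds.
Answer: valid


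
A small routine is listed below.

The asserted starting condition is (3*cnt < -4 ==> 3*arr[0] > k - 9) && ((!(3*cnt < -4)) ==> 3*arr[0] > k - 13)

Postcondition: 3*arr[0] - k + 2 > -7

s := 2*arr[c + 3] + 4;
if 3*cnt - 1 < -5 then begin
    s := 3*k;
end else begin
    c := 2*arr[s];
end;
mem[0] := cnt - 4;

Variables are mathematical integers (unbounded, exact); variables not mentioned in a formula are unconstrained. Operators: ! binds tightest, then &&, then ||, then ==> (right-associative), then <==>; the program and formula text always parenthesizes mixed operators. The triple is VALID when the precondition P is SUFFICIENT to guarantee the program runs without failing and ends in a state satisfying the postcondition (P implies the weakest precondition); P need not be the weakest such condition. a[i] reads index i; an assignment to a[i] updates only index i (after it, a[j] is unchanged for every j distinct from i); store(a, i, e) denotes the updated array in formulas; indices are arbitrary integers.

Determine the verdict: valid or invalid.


Working backward. After the program, the postcondition 3*arr[0] - k + 2 > -7 must hold; in canonical form it is 3*arr[0] > k - 9.
Before mem[0] := cnt - 4: 3*arr[0] > k - 9
Then branch requires 3*arr[0] > k - 9; else branch requires 3*arr[0] > k - 9.
Before the if: (3*cnt < -4 ==> 3*arr[0] > k - 9) && ((!(3*cnt < -4)) ==> 3*arr[0] > k - 9)
Before s := 2*arr[c + 3] + 4: (3*cnt < -4 ==> 3*arr[0] > k - 9) && ((!(3*cnt < -4)) ==> 3*arr[0] > k - 9)
The weakest precondition is (3*cnt < -4 ==> 3*arr[0] > k - 9) && ((!(3*cnt < -4)) ==> 3*arr[0] > k - 9).
Check whether (3*cnt < -4 ==> 3*arr[0] > k - 9) && ((!(3*cnt < -4)) ==> 3*arr[0] > k - 13) implies it.
Countermodel: at the initial state arr = {[0] = 0, elsewhere 0}, cnt = -1, k = 9, the precondition holds but the weakest precondition fails.
Answer: invalid


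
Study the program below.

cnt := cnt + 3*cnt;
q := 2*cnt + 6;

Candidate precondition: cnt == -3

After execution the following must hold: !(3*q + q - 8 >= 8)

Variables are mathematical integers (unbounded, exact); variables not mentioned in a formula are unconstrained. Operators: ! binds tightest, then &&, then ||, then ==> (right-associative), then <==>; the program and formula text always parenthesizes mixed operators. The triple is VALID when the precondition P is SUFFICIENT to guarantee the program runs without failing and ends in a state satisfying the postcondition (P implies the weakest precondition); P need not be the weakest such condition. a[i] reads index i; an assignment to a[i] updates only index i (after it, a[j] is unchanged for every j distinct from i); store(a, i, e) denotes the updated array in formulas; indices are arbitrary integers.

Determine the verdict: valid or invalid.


Working backward. After the program, the postcondition !(3*q + q - 8 >= 8) must hold; in canonical form it is !(4*q >= 16).
Before q := 2*cnt + 6: !(8*cnt >= -8)
Before cnt := cnt + 3*cnt: !(32*cnt >= -8)
The weakest precondition is !(32*cnt >= -8).
Check whether cnt == -3 implies it.
Every state satisfying the precondition satisfies the weakest precondition: the implication holds.
Answer: valid


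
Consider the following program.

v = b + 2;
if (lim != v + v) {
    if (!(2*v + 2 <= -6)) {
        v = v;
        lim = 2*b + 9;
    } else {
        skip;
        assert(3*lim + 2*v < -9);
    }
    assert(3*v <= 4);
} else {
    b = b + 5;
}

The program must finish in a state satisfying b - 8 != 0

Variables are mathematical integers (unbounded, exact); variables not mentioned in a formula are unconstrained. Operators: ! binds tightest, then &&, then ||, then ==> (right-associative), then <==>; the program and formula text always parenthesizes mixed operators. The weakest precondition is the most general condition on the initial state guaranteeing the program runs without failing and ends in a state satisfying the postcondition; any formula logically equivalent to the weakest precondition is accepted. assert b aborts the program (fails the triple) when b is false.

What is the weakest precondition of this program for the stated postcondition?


Working backward. After the program, the postcondition b - 8 != 0 must hold; in canonical form it is b != 8.
Then branch requires ((!(2*v <= -8)) ==> (3*v <= 4 && b != 8)) && (2*v <= -8 ==> (3*lim + 2*v < -9 && 3*v <= 4 && b != 8)); else branch requires b != 3.
Before the if: (lim != 2*v ==> (((!(2*v <= -8)) ==> (3*v <= 4 && b != 8)) && (2*v <= -8 ==> (3*lim + 2*v < -9 && 3*v <= 4 && b != 8)))) && ((!(lim != 2*v)) ==> b != 3)
Before v := b + 2: (lim != 2*b + 4 ==> (((!(2*b <= -12)) ==> (3*b <= -2 && b != 8)) && (2*b <= -12 ==> (2*b + 3*lim < -13 && 3*b <= -2 && b != 8)))) && ((!(lim != 2*b + 4)) ==> b != 3)
Answer: WP = (lim != 2*b + 4 ==> (((!(2*b <= -12)) ==> (3*b <= -2 && b != 8)) && (2*b <= -12 ==> (2*b + 3*lim < -13 && 3*b <= -2 && b != 8)))) && ((!(lim != 2*b + 4)) ==> b != 3)


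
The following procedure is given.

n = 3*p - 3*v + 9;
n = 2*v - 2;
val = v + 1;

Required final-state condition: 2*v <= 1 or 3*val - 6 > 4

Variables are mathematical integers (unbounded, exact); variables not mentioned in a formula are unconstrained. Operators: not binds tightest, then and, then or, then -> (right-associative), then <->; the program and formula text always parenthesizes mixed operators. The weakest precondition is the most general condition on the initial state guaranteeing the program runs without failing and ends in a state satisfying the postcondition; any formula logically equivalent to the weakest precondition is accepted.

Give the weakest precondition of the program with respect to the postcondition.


Working backward. After the program, the postcondition 2*v <= 1 or 3*val - 6 > 4 must hold; in canonical form it is 2*v <= 1 or 3*val > 10.
Before val := v + 1: 2*v <= 1 or 3*v > 7
Before n := 2*v - 2: 2*v <= 1 or 3*v > 7
Before n := 3*p - 3*v + 9: 2*v <= 1 or 3*v > 7
Answer: WP = 2*v <= 1 or 3*v > 7
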